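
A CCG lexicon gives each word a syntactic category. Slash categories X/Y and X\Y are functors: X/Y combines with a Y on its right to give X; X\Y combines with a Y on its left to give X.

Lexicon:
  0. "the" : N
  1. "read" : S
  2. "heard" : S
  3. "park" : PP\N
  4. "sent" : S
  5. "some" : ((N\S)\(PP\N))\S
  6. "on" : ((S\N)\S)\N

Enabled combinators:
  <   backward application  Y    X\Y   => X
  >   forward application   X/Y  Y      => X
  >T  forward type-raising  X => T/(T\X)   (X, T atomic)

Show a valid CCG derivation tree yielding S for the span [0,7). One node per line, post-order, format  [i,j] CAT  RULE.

[0,7] S   <
  [0,1] "the" : N
  [1,7] S\N   <
    [1,2] "read" : S
    [2,7] (S\N)\S   <
      [2,6] N   <
        [2,3] "heard" : S
        [3,6] N\S   <
          [3,4] "park" : PP\N
          [4,6] (N\S)\(PP\N)   <
            [4,5] "sent" : S
            [5,6] "some" : ((N\S)\(PP\N))\S
      [6,7] "on" : ((S\N)\S)\N

[0,1] N  lex  "the"
[1,2] S  lex  "read"
[2,3] S  lex  "heard"
[3,4] PP\N  lex  "park"
[4,5] S  lex  "sent"
[5,6] ((N\S)\(PP\N))\S  lex  "some"
[4,6] (N\S)\(PP\N)  <  k=5
[3,6] N\S  <  k=4
[2,6] N  <  k=3
[6,7] ((S\N)\S)\N  lex  "on"
[2,7] (S\N)\S  <  k=6
[1,7] S\N  <  k=2
[0,7] S  <  k=1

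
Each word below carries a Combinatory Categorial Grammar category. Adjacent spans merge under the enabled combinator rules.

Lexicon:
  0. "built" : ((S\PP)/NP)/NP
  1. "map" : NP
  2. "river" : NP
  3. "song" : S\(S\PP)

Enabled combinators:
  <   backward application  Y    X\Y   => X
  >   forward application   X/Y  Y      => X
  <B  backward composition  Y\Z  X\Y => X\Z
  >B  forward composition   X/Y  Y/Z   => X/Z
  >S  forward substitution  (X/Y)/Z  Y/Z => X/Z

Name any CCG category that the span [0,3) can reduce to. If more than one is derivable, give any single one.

[0,4] S   <
  [0,3] S\PP   >
    [0,2] (S\PP)/NP   >
      [0,1] "built" : ((S\PP)/NP)/NP
      [1,2] "map" : NP
    [2,3] "river" : NP
  [3,4] "song" : S\(S\PP)

S\PP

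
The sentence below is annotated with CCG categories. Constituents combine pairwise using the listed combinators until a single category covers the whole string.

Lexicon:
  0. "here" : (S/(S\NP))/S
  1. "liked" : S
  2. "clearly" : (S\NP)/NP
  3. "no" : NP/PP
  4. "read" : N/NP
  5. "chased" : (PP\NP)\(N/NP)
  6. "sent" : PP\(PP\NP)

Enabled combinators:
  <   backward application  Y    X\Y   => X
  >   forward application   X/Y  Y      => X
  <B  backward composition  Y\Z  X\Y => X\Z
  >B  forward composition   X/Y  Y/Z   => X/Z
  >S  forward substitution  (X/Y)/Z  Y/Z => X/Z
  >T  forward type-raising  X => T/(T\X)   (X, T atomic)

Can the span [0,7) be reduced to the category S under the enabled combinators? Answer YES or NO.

[0,7] S   >
  [0,2] S/(S\NP)   >
    [0,1] "here" : (S/(S\NP))/S
    [1,2] "liked" : S
  [2,7] S\NP   >
    [2,3] "clearly" : (S\NP)/NP
    [3,7] NP   >
      [3,4] "no" : NP/PP
      [4,7] PP   <
        [4,6] PP\NP   <
          [4,5] "read" : N/NP
          [5,6] "chased" : (PP\NP)\(N/NP)
        [6,7] "sent" : PP\(PP\NP)

YES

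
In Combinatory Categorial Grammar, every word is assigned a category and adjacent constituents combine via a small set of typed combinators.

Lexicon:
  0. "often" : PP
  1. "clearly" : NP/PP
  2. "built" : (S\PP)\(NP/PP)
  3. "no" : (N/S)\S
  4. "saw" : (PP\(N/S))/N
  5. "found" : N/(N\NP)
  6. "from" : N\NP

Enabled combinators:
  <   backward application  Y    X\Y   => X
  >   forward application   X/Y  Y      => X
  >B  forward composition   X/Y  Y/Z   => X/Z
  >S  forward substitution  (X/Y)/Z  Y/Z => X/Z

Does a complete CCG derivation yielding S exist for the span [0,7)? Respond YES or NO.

PP NP/PP (S\PP)\(NP/PP) (N/S)\S (PP\(N/S))/N N/(N\NP) N\NP
CKY chart[0,7] = {PP}; S ∉ chart

NO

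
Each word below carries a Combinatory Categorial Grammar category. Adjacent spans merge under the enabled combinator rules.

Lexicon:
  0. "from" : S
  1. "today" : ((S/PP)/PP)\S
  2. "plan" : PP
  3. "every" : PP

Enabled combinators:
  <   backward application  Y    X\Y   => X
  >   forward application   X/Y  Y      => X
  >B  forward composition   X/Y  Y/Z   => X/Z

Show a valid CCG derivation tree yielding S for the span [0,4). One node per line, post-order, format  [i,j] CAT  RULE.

[0,1] S  lex  "from"
[1,2] ((S/PP)/PP)\S  lex  "today"
[0,2] (S/PP)/PP  <  k=1
[2,3] PP  lex  "plan"
[0,3] S/PP  >  k=2
[3,4] PP  lex  "every"
[0,4] S  >  k=3

[0,4] S   >
  [0,3] S/PP   >
    [0,2] (S/PP)/PP   <
      [0,1] "from" : S
      [1,2] "today" : ((S/PP)/PP)\S
    [2,3] "plan" : PP
  [3,4] "every" : PP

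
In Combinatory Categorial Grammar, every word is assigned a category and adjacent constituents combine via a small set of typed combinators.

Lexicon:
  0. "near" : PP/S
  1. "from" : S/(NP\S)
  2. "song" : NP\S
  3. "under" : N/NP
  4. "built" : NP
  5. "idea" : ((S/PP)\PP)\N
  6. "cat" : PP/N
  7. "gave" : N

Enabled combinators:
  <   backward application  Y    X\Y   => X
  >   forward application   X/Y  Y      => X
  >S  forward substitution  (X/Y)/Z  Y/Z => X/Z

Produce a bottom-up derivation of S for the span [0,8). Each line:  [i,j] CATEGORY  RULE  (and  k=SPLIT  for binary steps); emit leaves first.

[0,8] S   >
  [0,6] S/PP   <
    [0,3] PP   >
      [0,1] "near" : PP/S
      [1,3] S   >
        [1,2] "from" : S/(NP\S)
        [2,3] "song" : NP\S
    [3,6] (S/PP)\PP   <
      [3,5] N   >
        [3,4] "under" : N/NP
        [4,5] "built" : NP
      [5,6] "idea" : ((S/PP)\PP)\N
  [6,8] PP   >
    [6,7] "cat" : PP/N
    [7,8] "gave" : N

[0,1] PP/S  lex  "near"
[1,2] S/(NP\S)  lex  "from"
[2,3] NP\S  lex  "song"
[1,3] S  >  k=2
[0,3] PP  >  k=1
[3,4] N/NP  lex  "under"
[4,5] NP  lex  "built"
[3,5] N  >  k=4
[5,6] ((S/PP)\PP)\N  lex  "idea"
[3,6] (S/PP)\PP  <  k=5
[0,6] S/PP  <  k=3
[6,7] PP/N  lex  "cat"
[7,8] N  lex  "gave"
[6,8] PP  >  k=7
[0,8] S  >  k=6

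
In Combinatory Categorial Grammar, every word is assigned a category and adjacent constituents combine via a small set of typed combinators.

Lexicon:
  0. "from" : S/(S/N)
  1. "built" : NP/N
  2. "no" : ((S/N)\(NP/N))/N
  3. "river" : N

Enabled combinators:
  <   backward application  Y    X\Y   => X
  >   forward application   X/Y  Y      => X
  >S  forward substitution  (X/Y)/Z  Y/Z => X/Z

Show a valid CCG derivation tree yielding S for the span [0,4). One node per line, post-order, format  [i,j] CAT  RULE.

[0,1] S/(S/N)  lex  "from"
[1,2] NP/N  lex  "built"
[2,3] ((S/N)\(NP/N))/N  lex  "no"
[3,4] N  lex  "river"
[2,4] (S/N)\(NP/N)  >  k=3
[1,4] S/N  <  k=2
[0,4] S  >  k=1

[0,4] S   >
  [0,1] "from" : S/(S/N)
  [1,4] S/N   <
    [1,2] "built" : NP/N
    [2,4] (S/N)\(NP/N)   >
      [2,3] "no" : ((S/N)\(NP/N))/N
      [3,4] "river" : N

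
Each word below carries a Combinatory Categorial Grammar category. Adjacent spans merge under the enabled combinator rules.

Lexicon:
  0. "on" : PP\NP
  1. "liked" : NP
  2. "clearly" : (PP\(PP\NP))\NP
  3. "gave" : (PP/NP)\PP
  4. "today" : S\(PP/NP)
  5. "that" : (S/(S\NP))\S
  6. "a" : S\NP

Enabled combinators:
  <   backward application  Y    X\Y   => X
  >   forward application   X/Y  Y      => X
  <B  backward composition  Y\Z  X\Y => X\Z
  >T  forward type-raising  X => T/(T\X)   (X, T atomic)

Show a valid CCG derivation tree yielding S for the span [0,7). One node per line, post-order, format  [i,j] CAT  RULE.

[0,1] PP\NP  lex  "on"
[1,2] NP  lex  "liked"
[2,3] (PP\(PP\NP))\NP  lex  "clearly"
[1,3] PP\(PP\NP)  <  k=2
[0,3] PP  <  k=1
[3,4] (PP/NP)\PP  lex  "gave"
[4,5] S\(PP/NP)  lex  "today"
[3,5] S\PP  <B  k=4
[0,5] S  <  k=3
[5,6] (S/(S\NP))\S  lex  "that"
[0,6] S/(S\NP)  <  k=5
[6,7] S\NP  lex  "a"
[0,7] S  >  k=6

[0,7] S   >
  [0,6] S/(S\NP)   <
    [0,5] S   <
      [0,3] PP   <
        [0,1] "on" : PP\NP
        [1,3] PP\(PP\NP)   <
          [1,2] "liked" : NP
          [2,3] "clearly" : (PP\(PP\NP))\NP
      [3,5] S\PP   <B
        [3,4] "gave" : (PP/NP)\PP
        [4,5] "today" : S\(PP/NP)
    [5,6] "that" : (S/(S\NP))\S
  [6,7] "a" : S\NP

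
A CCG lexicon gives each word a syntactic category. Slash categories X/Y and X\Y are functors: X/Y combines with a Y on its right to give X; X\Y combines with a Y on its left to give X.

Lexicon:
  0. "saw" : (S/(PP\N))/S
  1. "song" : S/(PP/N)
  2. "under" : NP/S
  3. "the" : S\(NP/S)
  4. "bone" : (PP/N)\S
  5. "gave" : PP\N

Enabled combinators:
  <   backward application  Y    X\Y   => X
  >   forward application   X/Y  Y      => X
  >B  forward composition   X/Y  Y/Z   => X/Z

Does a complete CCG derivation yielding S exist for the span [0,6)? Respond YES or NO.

YES

[0,6] S   >
  [0,5] S/(PP\N)   >
    [0,1] "saw" : (S/(PP\N))/S
    [1,5] S   >
      [1,2] "song" : S/(PP/N)
      [2,5] PP/N   <
        [2,4] S   <
          [2,3] "under" : NP/S
          [3,4] "the" : S\(NP/S)
        [4,5] "bone" : (PP/N)\S
  [5,6] "gave" : PP\N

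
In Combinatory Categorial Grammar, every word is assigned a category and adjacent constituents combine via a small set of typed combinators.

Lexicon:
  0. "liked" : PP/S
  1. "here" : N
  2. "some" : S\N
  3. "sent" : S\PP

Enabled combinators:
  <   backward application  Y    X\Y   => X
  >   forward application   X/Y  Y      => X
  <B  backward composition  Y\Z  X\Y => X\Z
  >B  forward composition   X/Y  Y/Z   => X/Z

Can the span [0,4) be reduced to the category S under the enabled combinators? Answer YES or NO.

[0,4] S   <
  [0,3] PP   >
    [0,1] "liked" : PP/S
    [1,3] S   <
      [1,2] "here" : N
      [2,3] "some" : S\N
  [3,4] "sent" : S\PP

YES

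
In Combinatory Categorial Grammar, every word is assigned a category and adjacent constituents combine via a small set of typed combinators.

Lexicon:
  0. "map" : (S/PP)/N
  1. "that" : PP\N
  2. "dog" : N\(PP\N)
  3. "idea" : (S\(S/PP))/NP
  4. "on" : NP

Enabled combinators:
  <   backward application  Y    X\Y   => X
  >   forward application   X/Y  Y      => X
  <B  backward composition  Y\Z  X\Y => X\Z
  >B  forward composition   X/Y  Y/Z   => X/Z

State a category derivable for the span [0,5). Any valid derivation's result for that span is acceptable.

[0,5] S   <
  [0,3] S/PP   >
    [0,1] "map" : (S/PP)/N
    [1,3] N   <
      [1,2] "that" : PP\N
      [2,3] "dog" : N\(PP\N)
  [3,5] S\(S/PP)   >
    [3,4] "idea" : (S\(S/PP))/NP
    [4,5] "on" : NP

S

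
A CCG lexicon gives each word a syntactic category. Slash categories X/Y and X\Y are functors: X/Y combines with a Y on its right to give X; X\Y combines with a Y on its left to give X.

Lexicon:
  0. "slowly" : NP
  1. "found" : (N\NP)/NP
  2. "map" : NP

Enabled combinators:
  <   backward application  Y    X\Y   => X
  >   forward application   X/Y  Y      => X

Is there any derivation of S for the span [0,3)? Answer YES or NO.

NO

NP (N\NP)/NP NP
CKY chart[0,3] = {N}; S ∉ chart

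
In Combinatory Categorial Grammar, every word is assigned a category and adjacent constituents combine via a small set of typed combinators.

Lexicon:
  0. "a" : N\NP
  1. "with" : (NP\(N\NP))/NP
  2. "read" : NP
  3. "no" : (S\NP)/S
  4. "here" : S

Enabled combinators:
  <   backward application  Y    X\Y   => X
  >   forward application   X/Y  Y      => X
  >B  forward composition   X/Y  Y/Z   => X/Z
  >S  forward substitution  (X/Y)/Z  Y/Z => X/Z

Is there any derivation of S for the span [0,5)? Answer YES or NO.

YES

[0,5] S   <
  [0,3] NP   <
    [0,1] "a" : N\NP
    [1,3] NP\(N\NP)   >
      [1,2] "with" : (NP\(N\NP))/NP
      [2,3] "read" : NP
  [3,5] S\NP   >
    [3,4] "no" : (S\NP)/S
    [4,5] "here" : S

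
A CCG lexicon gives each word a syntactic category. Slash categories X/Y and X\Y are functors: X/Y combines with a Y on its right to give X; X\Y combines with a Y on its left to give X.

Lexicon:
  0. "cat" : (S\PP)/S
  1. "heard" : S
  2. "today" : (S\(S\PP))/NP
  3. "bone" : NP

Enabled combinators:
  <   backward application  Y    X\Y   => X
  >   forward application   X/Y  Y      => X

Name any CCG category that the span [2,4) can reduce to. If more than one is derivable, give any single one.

S\(S\PP)

[0,4] S   <
  [0,2] S\PP   >
    [0,1] "cat" : (S\PP)/S
    [1,2] "heard" : S
  [2,4] S\(S\PP)   >
    [2,3] "today" : (S\(S\PP))/NP
    [3,4] "bone" : NP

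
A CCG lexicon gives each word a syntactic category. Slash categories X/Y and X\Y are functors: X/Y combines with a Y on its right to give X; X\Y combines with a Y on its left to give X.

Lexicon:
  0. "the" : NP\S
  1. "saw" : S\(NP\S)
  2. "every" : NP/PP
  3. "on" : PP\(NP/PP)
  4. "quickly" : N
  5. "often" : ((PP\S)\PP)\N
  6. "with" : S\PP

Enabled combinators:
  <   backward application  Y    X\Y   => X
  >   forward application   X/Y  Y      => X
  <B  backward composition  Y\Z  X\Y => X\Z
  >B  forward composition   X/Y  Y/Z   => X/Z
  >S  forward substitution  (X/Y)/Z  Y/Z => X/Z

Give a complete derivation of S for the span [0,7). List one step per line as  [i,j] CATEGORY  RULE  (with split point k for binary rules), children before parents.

[0,1] NP\S  lex  "the"
[1,2] S\(NP\S)  lex  "saw"
[0,2] S  <  k=1
[2,3] NP/PP  lex  "every"
[3,4] PP\(NP/PP)  lex  "on"
[2,4] PP  <  k=3
[4,5] N  lex  "quickly"
[5,6] ((PP\S)\PP)\N  lex  "often"
[4,6] (PP\S)\PP  <  k=5
[2,6] PP\S  <  k=4
[0,6] PP  <  k=2
[6,7] S\PP  lex  "with"
[0,7] S  <  k=6

[0,7] S   <
  [0,6] PP   <
    [0,2] S   <
      [0,1] "the" : NP\S
      [1,2] "saw" : S\(NP\S)
    [2,6] PP\S   <
      [2,4] PP   <
        [2,3] "every" : NP/PP
        [3,4] "on" : PP\(NP/PP)
      [4,6] (PP\S)\PP   <
        [4,5] "quickly" : N
        [5,6] "often" : ((PP\S)\PP)\N
  [6,7] "with" : S\PP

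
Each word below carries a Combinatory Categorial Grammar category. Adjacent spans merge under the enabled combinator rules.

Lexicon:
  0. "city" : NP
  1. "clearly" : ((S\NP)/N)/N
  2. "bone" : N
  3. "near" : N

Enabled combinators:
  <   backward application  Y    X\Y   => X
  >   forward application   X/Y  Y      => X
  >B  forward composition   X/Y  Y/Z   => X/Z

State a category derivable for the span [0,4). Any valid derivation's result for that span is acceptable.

S

[0,4] S   <
  [0,1] "city" : NP
  [1,4] S\NP   >
    [1,3] (S\NP)/N   >
      [1,2] "clearly" : ((S\NP)/N)/N
      [2,3] "bone" : N
    [3,4] "near" : N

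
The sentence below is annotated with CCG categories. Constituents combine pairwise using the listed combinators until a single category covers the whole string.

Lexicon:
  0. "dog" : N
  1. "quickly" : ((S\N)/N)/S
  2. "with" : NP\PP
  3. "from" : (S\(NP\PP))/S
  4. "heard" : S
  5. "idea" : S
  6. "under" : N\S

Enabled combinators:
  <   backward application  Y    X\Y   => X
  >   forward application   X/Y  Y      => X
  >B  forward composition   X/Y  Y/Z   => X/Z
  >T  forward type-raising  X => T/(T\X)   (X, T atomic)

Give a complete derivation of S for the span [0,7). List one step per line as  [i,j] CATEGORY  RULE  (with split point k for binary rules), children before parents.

[0,1] N  lex  "dog"
[0,1] S/(S\N)  >T
[1,2] ((S\N)/N)/S  lex  "quickly"
[2,3] NP\PP  lex  "with"
[3,4] (S\(NP\PP))/S  lex  "from"
[4,5] S  lex  "heard"
[3,5] S\(NP\PP)  >  k=4
[2,5] S  <  k=3
[1,5] (S\N)/N  >  k=2
[5,6] S  lex  "idea"
[6,7] N\S  lex  "under"
[5,7] N  <  k=6
[1,7] S\N  >  k=5
[0,7] S  >  k=1

[0,7] S   >
  [0,1] S/(S\N)   >T
    [0,1] "dog" : N
  [1,7] S\N   >
    [1,5] (S\N)/N   >
      [1,2] "quickly" : ((S\N)/N)/S
      [2,5] S   <
        [2,3] "with" : NP\PP
        [3,5] S\(NP\PP)   >
          [3,4] "from" : (S\(NP\PP))/S
          [4,5] "heard" : S
    [5,7] N   <
      [5,6] "idea" : S
      [6,7] "under" : N\S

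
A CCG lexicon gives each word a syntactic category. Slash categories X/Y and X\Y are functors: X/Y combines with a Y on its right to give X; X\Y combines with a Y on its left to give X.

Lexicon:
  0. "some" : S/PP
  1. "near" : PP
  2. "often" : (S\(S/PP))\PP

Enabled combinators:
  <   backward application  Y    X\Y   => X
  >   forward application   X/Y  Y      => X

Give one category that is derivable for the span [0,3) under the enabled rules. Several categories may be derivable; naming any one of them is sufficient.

S

[0,3] S   <
  [0,1] "some" : S/PP
  [1,3] S\(S/PP)   <
    [1,2] "near" : PP
    [2,3] "often" : (S\(S/PP))\PP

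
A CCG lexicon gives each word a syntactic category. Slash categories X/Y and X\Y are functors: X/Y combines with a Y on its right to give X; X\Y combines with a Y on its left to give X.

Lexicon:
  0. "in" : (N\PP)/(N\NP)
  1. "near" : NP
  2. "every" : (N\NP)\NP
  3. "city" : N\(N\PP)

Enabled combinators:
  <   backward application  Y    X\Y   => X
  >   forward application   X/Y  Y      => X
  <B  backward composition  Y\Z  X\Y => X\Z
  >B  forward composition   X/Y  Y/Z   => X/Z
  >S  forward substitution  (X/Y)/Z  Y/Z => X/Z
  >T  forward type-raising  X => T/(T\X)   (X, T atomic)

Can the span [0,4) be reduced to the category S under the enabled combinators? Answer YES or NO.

(N\PP)/(N\NP) NP (N\NP)\NP N\(N\PP)
CKY chart[0,4] = {N, N/(N\N), NP/(NP\N), PP/(PP\N), S/(S\N)}; S ∉ chart

NO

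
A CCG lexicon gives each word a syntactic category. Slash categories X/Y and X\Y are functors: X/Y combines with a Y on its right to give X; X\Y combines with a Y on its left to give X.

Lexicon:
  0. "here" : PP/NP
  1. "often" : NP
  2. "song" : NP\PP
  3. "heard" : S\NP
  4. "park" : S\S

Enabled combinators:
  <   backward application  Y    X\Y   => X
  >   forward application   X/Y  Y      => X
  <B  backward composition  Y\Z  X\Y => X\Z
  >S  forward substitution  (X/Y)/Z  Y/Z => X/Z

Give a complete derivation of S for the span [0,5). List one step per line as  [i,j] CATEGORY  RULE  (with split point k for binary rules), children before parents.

[0,5] S   <
  [0,3] NP   <
    [0,2] PP   >
      [0,1] "here" : PP/NP
      [1,2] "often" : NP
    [2,3] "song" : NP\PP
  [3,5] S\NP   <B
    [3,4] "heard" : S\NP
    [4,5] "park" : S\S

[0,1] PP/NP  lex  "here"
[1,2] NP  lex  "often"
[0,2] PP  >  k=1
[2,3] NP\PP  lex  "song"
[0,3] NP  <  k=2
[3,4] S\NP  lex  "heard"
[4,5] S\S  lex  "park"
[3,5] S\NP  <B  k=4
[0,5] S  <  k=3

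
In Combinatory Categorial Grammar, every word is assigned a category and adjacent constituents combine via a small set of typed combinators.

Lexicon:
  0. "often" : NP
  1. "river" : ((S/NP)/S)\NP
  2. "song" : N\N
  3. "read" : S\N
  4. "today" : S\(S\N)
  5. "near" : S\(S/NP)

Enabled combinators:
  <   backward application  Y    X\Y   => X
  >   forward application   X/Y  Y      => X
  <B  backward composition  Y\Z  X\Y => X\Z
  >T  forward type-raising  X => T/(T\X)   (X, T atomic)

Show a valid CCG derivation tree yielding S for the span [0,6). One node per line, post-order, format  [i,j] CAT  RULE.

[0,6] S   <
  [0,5] S/NP   >
    [0,2] (S/NP)/S   <
      [0,1] "often" : NP
      [1,2] "river" : ((S/NP)/S)\NP
    [2,5] S   <
      [2,4] S\N   <B
        [2,3] "song" : N\N
        [3,4] "read" : S\N
      [4,5] "today" : S\(S\N)
  [5,6] "near" : S\(S/NP)

[0,1] NP  lex  "often"
[1,2] ((S/NP)/S)\NP  lex  "river"
[0,2] (S/NP)/S  <  k=1
[2,3] N\N  lex  "song"
[3,4] S\N  lex  "read"
[2,4] S\N  <B  k=3
[4,5] S\(S\N)  lex  "today"
[2,5] S  <  k=4
[0,5] S/NP  >  k=2
[5,6] S\(S/NP)  lex  "near"
[0,6] S  <  k=5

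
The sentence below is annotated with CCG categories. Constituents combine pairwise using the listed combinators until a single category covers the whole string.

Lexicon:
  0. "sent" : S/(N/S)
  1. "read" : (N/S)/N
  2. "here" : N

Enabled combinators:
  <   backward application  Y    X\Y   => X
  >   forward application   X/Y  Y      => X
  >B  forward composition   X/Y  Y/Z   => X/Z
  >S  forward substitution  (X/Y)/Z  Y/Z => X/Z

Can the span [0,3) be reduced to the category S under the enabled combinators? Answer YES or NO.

YES

[0,3] S   >
  [0,1] "sent" : S/(N/S)
  [1,3] N/S   >
    [1,2] "read" : (N/S)/N
    [2,3] "here" : N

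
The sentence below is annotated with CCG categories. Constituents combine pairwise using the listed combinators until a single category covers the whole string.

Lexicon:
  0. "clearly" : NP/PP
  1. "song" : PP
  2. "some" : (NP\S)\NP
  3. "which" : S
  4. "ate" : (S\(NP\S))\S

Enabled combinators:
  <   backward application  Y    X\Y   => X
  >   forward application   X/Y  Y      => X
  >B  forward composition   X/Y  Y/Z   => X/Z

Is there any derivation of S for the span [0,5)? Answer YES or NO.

YES

[0,5] S   <
  [0,3] NP\S   <
    [0,2] NP   >
      [0,1] "clearly" : NP/PP
      [1,2] "song" : PP
    [2,3] "some" : (NP\S)\NP
  [3,5] S\(NP\S)   <
    [3,4] "which" : S
    [4,5] "ate" : (S\(NP\S))\S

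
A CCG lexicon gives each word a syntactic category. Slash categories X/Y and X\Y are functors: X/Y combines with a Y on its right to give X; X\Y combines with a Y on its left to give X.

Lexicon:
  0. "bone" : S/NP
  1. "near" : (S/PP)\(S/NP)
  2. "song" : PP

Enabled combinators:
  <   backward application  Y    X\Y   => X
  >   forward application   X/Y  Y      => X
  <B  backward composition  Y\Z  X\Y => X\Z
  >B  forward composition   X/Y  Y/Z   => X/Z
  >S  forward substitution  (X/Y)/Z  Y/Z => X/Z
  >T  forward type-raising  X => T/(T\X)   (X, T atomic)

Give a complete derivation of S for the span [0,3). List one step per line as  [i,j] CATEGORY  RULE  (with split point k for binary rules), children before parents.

[0,1] S/NP  lex  "bone"
[1,2] (S/PP)\(S/NP)  lex  "near"
[0,2] S/PP  <  k=1
[2,3] PP  lex  "song"
[0,3] S  >  k=2

[0,3] S   >
  [0,2] S/PP   <
    [0,1] "bone" : S/NP
    [1,2] "near" : (S/PP)\(S/NP)
  [2,3] "song" : PP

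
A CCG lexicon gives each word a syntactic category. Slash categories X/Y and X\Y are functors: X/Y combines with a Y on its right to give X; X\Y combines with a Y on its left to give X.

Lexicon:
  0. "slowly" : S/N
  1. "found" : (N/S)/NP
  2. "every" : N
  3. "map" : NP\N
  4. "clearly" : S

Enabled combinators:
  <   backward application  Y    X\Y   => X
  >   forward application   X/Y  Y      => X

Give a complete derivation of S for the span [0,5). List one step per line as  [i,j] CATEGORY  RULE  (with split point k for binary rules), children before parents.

[0,5] S   >
  [0,1] "slowly" : S/N
  [1,5] N   >
    [1,4] N/S   >
      [1,2] "found" : (N/S)/NP
      [2,4] NP   <
        [2,3] "every" : N
        [3,4] "map" : NP\N
    [4,5] "clearly" : S

[0,1] S/N  lex  "slowly"
[1,2] (N/S)/NP  lex  "found"
[2,3] N  lex  "every"
[3,4] NP\N  lex  "map"
[2,4] NP  <  k=3
[1,4] N/S  >  k=2
[4,5] S  lex  "clearly"
[1,5] N  >  k=4
[0,5] S  >  k=1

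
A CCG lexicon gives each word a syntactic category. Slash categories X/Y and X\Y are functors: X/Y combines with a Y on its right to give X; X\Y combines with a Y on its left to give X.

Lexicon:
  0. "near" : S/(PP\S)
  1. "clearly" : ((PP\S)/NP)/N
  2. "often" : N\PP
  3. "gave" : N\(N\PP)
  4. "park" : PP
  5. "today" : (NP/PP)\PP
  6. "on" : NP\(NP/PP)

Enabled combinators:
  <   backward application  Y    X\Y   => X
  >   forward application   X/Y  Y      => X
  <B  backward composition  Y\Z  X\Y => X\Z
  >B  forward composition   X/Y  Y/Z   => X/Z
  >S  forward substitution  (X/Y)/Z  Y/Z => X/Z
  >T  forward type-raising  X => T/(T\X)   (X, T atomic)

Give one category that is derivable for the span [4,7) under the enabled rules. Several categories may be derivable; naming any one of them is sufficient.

[0,7] S   >
  [0,1] "near" : S/(PP\S)
  [1,7] PP\S   >
    [1,4] (PP\S)/NP   >
      [1,2] "clearly" : ((PP\S)/NP)/N
      [2,4] N   <
        [2,3] "often" : N\PP
        [3,4] "gave" : N\(N\PP)
    [4,7] NP   >
      [4,5] NP/(NP\PP)   >T
        [4,5] "park" : PP
      [5,7] NP\PP   <B
        [5,6] "today" : (NP/PP)\PP
        [6,7] "on" : NP\(NP/PP)

NP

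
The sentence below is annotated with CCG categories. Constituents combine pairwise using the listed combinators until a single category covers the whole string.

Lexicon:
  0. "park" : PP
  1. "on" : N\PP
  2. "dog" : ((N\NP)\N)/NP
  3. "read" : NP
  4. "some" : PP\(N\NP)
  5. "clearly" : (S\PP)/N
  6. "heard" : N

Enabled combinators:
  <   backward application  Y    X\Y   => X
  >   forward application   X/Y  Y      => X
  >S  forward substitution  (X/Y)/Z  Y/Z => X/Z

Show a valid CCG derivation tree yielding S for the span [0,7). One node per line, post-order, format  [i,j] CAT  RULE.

[0,1] PP  lex  "park"
[1,2] N\PP  lex  "on"
[0,2] N  <  k=1
[2,3] ((N\NP)\N)/NP  lex  "dog"
[3,4] NP  lex  "read"
[2,4] (N\NP)\N  >  k=3
[0,4] N\NP  <  k=2
[4,5] PP\(N\NP)  lex  "some"
[0,5] PP  <  k=4
[5,6] (S\PP)/N  lex  "clearly"
[6,7] N  lex  "heard"
[5,7] S\PP  >  k=6
[0,7] S  <  k=5

[0,7] S   <
  [0,5] PP   <
    [0,4] N\NP   <
      [0,2] N   <
        [0,1] "park" : PP
        [1,2] "on" : N\PP
      [2,4] (N\NP)\N   >
        [2,3] "dog" : ((N\NP)\N)/NP
        [3,4] "read" : NP
    [4,5] "some" : PP\(N\NP)
  [5,7] S\PP   >
    [5,6] "clearly" : (S\PP)/N
    [6,7] "heard" : N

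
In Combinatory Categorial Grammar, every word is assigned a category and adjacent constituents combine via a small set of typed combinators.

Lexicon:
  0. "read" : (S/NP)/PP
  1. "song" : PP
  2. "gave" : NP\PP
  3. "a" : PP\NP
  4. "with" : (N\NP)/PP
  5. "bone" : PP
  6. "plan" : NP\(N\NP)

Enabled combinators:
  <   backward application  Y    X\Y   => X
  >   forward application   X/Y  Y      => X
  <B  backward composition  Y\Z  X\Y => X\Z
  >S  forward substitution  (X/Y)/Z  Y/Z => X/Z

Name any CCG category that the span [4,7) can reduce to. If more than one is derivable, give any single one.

[0,7] S   >
  [0,4] S/NP   >
    [0,1] "read" : (S/NP)/PP
    [1,4] PP   <
      [1,3] NP   <
        [1,2] "song" : PP
        [2,3] "gave" : NP\PP
      [3,4] "a" : PP\NP
  [4,7] NP   <
    [4,6] N\NP   >
      [4,5] "with" : (N\NP)/PP
      [5,6] "bone" : PP
    [6,7] "plan" : NP\(N\NP)

NP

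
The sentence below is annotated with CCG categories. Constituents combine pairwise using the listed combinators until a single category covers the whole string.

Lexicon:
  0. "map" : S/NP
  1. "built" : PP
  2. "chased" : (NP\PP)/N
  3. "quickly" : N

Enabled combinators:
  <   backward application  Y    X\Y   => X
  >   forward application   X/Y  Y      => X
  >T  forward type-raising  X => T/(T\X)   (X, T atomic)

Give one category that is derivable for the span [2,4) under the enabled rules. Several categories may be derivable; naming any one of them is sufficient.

[0,4] S   >
  [0,1] "map" : S/NP
  [1,4] NP   <
    [1,2] "built" : PP
    [2,4] NP\PP   >
      [2,3] "chased" : (NP\PP)/N
      [3,4] "quickly" : N

NP\PP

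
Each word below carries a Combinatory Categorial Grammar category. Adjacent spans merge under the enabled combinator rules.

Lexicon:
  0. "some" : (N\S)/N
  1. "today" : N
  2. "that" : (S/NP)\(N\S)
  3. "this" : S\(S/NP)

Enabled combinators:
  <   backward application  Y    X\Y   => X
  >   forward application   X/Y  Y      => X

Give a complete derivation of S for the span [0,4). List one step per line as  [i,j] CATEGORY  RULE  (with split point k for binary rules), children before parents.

[0,4] S   <
  [0,3] S/NP   <
    [0,2] N\S   >
      [0,1] "some" : (N\S)/N
      [1,2] "today" : N
    [2,3] "that" : (S/NP)\(N\S)
  [3,4] "this" : S\(S/NP)

[0,1] (N\S)/N  lex  "some"
[1,2] N  lex  "today"
[0,2] N\S  >  k=1
[2,3] (S/NP)\(N\S)  lex  "that"
[0,3] S/NP  <  k=2
[3,4] S\(S/NP)  lex  "this"
[0,4] S  <  k=3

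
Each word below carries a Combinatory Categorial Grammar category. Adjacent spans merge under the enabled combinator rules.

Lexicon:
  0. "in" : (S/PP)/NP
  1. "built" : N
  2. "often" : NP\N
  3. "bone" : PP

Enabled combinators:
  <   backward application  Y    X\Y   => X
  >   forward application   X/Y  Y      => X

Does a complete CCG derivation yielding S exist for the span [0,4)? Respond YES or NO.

[0,4] S   >
  [0,3] S/PP   >
    [0,1] "in" : (S/PP)/NP
    [1,3] NP   <
      [1,2] "built" : N
      [2,3] "often" : NP\N
  [3,4] "bone" : PP

YES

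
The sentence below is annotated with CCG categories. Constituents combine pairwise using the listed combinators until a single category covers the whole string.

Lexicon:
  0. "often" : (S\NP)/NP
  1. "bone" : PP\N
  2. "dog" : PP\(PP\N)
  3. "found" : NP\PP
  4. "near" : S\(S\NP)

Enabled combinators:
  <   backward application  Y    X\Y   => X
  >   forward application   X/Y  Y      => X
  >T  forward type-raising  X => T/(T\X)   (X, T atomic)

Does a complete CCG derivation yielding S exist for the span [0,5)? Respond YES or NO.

[0,5] S   <
  [0,4] S\NP   >
    [0,1] "often" : (S\NP)/NP
    [1,4] NP   <
      [1,3] PP   <
        [1,2] "bone" : PP\N
        [2,3] "dog" : PP\(PP\N)
      [3,4] "found" : NP\PP
  [4,5] "near" : S\(S\NP)

YES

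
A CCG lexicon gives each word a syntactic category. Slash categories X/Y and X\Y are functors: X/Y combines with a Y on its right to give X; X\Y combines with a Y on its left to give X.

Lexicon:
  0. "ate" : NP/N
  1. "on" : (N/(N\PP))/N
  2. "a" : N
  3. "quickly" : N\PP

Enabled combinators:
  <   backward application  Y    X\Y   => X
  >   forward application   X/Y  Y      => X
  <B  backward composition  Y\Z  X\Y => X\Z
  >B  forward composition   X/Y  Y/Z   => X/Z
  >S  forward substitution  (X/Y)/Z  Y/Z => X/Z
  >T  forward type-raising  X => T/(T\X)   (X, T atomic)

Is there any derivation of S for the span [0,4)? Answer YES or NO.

NO

NP/N (N/(N\PP))/N N N\PP
CKY chart[0,4] = {N/(N\NP), NP, NP/(NP\NP), NP/(N\N), PP/(PP\NP), S/(S\NP)}; S ∉ chart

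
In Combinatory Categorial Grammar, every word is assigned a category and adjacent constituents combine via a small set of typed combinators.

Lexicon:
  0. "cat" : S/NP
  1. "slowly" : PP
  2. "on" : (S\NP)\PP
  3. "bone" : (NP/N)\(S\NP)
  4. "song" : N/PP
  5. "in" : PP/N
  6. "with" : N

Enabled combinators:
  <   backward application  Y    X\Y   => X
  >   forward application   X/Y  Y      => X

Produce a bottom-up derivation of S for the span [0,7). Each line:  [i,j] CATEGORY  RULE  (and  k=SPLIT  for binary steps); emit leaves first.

[0,7] S   >
  [0,1] "cat" : S/NP
  [1,7] NP   >
    [1,4] NP/N   <
      [1,3] S\NP   <
        [1,2] "slowly" : PP
        [2,3] "on" : (S\NP)\PP
      [3,4] "bone" : (NP/N)\(S\NP)
    [4,7] N   >
      [4,5] "song" : N/PP
      [5,7] PP   >
        [5,6] "in" : PP/N
        [6,7] "with" : N

[0,1] S/NP  lex  "cat"
[1,2] PP  lex  "slowly"
[2,3] (S\NP)\PP  lex  "on"
[1,3] S\NP  <  k=2
[3,4] (NP/N)\(S\NP)  lex  "bone"
[1,4] NP/N  <  k=3
[4,5] N/PP  lex  "song"
[5,6] PP/N  lex  "in"
[6,7] N  lex  "with"
[5,7] PP  >  k=6
[4,7] N  >  k=5
[1,7] NP  >  k=4
[0,7] S  >  k=1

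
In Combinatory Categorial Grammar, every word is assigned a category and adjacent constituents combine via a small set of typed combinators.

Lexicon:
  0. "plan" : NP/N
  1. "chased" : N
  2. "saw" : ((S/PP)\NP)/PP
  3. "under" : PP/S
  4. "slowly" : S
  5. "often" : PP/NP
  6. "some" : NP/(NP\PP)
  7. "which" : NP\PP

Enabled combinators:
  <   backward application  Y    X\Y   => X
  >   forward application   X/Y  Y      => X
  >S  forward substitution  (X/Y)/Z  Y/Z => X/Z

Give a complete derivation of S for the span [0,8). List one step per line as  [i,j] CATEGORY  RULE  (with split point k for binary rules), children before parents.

[0,1] NP/N  lex  "plan"
[1,2] N  lex  "chased"
[0,2] NP  >  k=1
[2,3] ((S/PP)\NP)/PP  lex  "saw"
[3,4] PP/S  lex  "under"
[4,5] S  lex  "slowly"
[3,5] PP  >  k=4
[2,5] (S/PP)\NP  >  k=3
[0,5] S/PP  <  k=2
[5,6] PP/NP  lex  "often"
[6,7] NP/(NP\PP)  lex  "some"
[7,8] NP\PP  lex  "which"
[6,8] NP  >  k=7
[5,8] PP  >  k=6
[0,8] S  >  k=5

[0,8] S   >
  [0,5] S/PP   <
    [0,2] NP   >
      [0,1] "plan" : NP/N
      [1,2] "chased" : N
    [2,5] (S/PP)\NP   >
      [2,3] "saw" : ((S/PP)\NP)/PP
      [3,5] PP   >
        [3,4] "under" : PP/S
        [4,5] "slowly" : S
  [5,8] PP   >
    [5,6] "often" : PP/NP
    [6,8] NP   >
      [6,7] "some" : NP/(NP\PP)
      [7,8] "which" : NP\PP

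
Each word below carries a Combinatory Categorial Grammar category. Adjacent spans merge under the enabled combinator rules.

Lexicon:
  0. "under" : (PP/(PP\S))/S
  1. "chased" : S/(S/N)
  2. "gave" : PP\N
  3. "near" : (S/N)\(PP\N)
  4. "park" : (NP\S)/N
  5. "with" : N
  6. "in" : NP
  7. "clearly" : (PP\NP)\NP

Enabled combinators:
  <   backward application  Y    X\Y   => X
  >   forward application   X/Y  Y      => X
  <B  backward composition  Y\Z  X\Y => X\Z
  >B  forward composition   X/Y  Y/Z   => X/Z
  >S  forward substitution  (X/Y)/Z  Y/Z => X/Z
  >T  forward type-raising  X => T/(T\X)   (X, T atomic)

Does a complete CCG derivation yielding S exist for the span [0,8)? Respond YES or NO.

(PP/(PP\S))/S S/(S/N) PP\N (S/N)\(PP\N) (NP\S)/N N NP (PP\NP)\NP
CKY chart[0,8] = {(PP/(PP\S))/(S\PP), N/(N\PP), NP/(NP\PP), PP, PP/(PP\PP), S/(S\PP)}; S ∉ chart

NO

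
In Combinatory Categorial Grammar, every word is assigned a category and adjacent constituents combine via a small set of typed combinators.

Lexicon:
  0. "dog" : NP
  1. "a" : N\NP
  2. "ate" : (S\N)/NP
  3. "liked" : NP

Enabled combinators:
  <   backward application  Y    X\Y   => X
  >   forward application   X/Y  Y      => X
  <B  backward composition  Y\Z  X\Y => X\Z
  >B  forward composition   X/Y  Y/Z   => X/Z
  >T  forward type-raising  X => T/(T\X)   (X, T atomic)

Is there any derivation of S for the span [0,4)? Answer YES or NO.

[0,4] S   <
  [0,1] "dog" : NP
  [1,4] S\NP   <B
    [1,2] "a" : N\NP
    [2,4] S\N   >
      [2,3] "ate" : (S\N)/NP
      [3,4] "liked" : NP

YES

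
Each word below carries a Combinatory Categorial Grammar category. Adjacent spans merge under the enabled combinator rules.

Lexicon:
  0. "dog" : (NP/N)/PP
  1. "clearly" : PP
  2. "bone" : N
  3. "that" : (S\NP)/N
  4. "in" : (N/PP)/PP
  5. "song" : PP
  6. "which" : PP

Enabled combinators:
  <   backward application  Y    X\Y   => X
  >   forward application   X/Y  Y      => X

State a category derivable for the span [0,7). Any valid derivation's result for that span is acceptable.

S

[0,7] S   <
  [0,3] NP   >
    [0,2] NP/N   >
      [0,1] "dog" : (NP/N)/PP
      [1,2] "clearly" : PP
    [2,3] "bone" : N
  [3,7] S\NP   >
    [3,4] "that" : (S\NP)/N
    [4,7] N   >
      [4,6] N/PP   >
        [4,5] "in" : (N/PP)/PP
        [5,6] "song" : PP
      [6,7] "which" : PP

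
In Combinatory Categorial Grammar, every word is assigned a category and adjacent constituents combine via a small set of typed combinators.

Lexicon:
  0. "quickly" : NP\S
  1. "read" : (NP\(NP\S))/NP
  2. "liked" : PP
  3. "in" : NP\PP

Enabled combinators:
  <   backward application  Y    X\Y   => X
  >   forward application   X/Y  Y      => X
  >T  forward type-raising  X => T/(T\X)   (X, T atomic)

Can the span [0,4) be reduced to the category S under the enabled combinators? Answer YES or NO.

NP\S (NP\(NP\S))/NP PP NP\PP
CKY chart[0,4] = {N/(N\NP), NP, NP/(NP\NP), PP/(PP\NP), S/(S\NP)}; S ∉ chart

NO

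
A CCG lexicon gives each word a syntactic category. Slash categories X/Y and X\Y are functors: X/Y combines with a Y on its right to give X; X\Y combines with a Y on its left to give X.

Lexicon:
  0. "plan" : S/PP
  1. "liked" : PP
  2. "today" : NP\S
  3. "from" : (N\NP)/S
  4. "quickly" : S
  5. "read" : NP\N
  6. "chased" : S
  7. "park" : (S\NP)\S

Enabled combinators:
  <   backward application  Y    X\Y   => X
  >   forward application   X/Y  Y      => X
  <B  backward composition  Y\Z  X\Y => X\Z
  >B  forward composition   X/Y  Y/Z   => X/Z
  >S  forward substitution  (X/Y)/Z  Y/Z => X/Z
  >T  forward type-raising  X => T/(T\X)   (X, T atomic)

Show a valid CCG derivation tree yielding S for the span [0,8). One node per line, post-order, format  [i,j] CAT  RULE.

[0,1] S/PP  lex  "plan"
[1,2] PP  lex  "liked"
[0,2] S  >  k=1
[2,3] NP\S  lex  "today"
[0,3] NP  <  k=2
[3,4] (N\NP)/S  lex  "from"
[4,5] S  lex  "quickly"
[3,5] N\NP  >  k=4
[5,6] NP\N  lex  "read"
[6,7] S  lex  "chased"
[7,8] (S\NP)\S  lex  "park"
[6,8] S\NP  <  k=7
[5,8] S\N  <B  k=6
[3,8] S\NP  <B  k=5
[0,8] S  <  k=3

[0,8] S   <
  [0,3] NP   <
    [0,2] S   >
      [0,1] "plan" : S/PP
      [1,2] "liked" : PP
    [2,3] "today" : NP\S
  [3,8] S\NP   <B
    [3,5] N\NP   >
      [3,4] "from" : (N\NP)/S
      [4,5] "quickly" : S
    [5,8] S\N   <B
      [5,6] "read" : NP\N
      [6,8] S\NP   <
        [6,7] "chased" : S
        [7,8] "park" : (S\NP)\S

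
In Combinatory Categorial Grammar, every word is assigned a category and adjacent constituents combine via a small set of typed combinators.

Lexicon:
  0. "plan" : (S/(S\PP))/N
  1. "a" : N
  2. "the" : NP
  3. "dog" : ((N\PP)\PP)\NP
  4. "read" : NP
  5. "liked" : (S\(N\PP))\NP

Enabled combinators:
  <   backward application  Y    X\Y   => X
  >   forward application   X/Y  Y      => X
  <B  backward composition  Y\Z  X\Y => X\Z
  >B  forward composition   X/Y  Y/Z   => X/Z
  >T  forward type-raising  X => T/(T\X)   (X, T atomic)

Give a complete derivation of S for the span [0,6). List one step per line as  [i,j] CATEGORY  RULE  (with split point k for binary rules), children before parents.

[0,6] S   >
  [0,2] S/(S\PP)   >
    [0,1] "plan" : (S/(S\PP))/N
    [1,2] "a" : N
  [2,6] S\PP   <B
    [2,4] (N\PP)\PP   <
      [2,3] "the" : NP
      [3,4] "dog" : ((N\PP)\PP)\NP
    [4,6] S\(N\PP)   <
      [4,5] "read" : NP
      [5,6] "liked" : (S\(N\PP))\NP

[0,1] (S/(S\PP))/N  lex  "plan"
[1,2] N  lex  "a"
[0,2] S/(S\PP)  >  k=1
[2,3] NP  lex  "the"
[3,4] ((N\PP)\PP)\NP  lex  "dog"
[2,4] (N\PP)\PP  <  k=3
[4,5] NP  lex  "read"
[5,6] (S\(N\PP))\NP  lex  "liked"
[4,6] S\(N\PP)  <  k=5
[2,6] S\PP  <B  k=4
[0,6] S  >  k=2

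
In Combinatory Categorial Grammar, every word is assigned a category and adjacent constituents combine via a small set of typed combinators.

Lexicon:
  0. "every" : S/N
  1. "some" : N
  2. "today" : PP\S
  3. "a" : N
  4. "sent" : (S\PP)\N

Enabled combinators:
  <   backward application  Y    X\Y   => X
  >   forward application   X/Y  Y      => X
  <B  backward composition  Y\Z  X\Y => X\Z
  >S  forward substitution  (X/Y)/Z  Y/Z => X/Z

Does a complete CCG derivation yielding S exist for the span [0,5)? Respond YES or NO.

YES

[0,5] S   <
  [0,3] PP   <
    [0,2] S   >
      [0,1] "every" : S/N
      [1,2] "some" : N
    [2,3] "today" : PP\S
  [3,5] S\PP   <
    [3,4] "a" : N
    [4,5] "sent" : (S\PP)\N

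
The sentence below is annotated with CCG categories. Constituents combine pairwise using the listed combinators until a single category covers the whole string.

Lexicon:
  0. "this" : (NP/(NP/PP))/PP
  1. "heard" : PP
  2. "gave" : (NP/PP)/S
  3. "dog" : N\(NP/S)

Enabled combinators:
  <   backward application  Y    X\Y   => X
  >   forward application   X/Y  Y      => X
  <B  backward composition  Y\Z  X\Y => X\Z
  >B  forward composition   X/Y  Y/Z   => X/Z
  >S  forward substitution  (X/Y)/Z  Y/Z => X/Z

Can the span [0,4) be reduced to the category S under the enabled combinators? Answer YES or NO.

(NP/(NP/PP))/PP PP (NP/PP)/S N\(NP/S)
CKY chart[0,4] = {N}; S ∉ chart

NO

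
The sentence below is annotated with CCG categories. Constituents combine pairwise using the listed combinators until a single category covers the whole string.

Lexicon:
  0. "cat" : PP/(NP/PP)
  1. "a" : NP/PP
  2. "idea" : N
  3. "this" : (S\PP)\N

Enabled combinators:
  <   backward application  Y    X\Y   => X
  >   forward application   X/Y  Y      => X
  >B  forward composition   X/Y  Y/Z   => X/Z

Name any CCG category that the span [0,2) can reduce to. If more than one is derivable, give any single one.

[0,4] S   <
  [0,2] PP   >
    [0,1] "cat" : PP/(NP/PP)
    [1,2] "a" : NP/PP
  [2,4] S\PP   <
    [2,3] "idea" : N
    [3,4] "this" : (S\PP)\N

PP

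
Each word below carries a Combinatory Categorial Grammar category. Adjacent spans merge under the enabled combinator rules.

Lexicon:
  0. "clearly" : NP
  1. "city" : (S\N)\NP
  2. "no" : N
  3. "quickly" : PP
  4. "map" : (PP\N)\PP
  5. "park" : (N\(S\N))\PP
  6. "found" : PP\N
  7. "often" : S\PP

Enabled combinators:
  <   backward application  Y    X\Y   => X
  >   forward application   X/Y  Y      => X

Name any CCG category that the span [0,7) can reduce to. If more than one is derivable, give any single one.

PP

[0,8] S   <
  [0,7] PP   <
    [0,6] N   <
      [0,2] S\N   <
        [0,1] "clearly" : NP
        [1,2] "city" : (S\N)\NP
      [2,6] N\(S\N)   <
        [2,5] PP   <
          [2,3] "no" : N
          [3,5] PP\N   <
            [3,4] "quickly" : PP
            [4,5] "map" : (PP\N)\PP
        [5,6] "park" : (N\(S\N))\PP
    [6,7] "found" : PP\N
  [7,8] "often" : S\PP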